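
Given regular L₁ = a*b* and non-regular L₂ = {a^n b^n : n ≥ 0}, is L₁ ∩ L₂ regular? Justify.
No — L₁ ∩ L₂ is not regular.

Every string a^n b^n already lies in a*b*, so L₁ ∩ L₂ = {a^n b^n : n ≥ 0} = L₂ itself, which is the standard non-regular language (pump s = a^p b^p).

Note that the bare facts "L₁ regular, L₂ non-regular" do not settle the question by themselves: the closure of regular languages under ∪, ∩, complement and difference applies only when BOTH operands are regular. With a non-regular operand the result can come out regular or non-regular depending on the specific languages, so one has to work out L₁ ∩ L₂ for this particular pair, as above.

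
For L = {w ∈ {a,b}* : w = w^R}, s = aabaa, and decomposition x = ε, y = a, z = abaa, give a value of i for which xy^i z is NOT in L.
i = 0

xy⁰z = ε · ε · abaa = abaa; abaa reversed is aaba ≠ abaa, so it is not a palindrome and is not in L.
(Other choices also work, e.g. i = 2, 3; only i = 1 is guaranteed to stay in L since xy¹z = s.)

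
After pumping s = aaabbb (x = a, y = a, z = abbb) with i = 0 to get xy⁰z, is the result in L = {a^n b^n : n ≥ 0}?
No

xy⁰z = a · ε · abbb = aabbb.
aabbb has 2 a's and 3 b's; 2 ≠ 3, so it is not in L.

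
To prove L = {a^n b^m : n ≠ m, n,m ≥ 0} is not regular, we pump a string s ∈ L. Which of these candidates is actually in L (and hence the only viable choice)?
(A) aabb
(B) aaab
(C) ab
(B) aaab

The pumping lemma is applied to a string s that lies in L, so first check membership of each option:
- (A) aabb = a^2 b^2 has n = m = 2, so it is not in L ✗
- (B) aaab = a^3 b^1 with 3 ≠ 1, so it is in L ✓
- (C) ab = a^1 b^1 has n = m = 1, so it is not in L ✗

Only (B) aaab is in L, so it is the only candidate that could play the role of s.
(In a complete proof one picks s in terms of the pumping length p so that |s| ≥ p is guaranteed; a fixed string like aaab illustrates the shape of such an s.)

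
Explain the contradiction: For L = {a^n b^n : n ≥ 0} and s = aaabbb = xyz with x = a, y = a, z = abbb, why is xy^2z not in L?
xy²z = aaaabbb ∉ L

Pumping with i = 2 replaces y = a by y² = aa:
- Original: s = xyz = aaabbb; aaabbb = a^3 b^3 has equal counts (3 = 3), so it is in L
- Pumped: xy²z = a · aa · abbb = aaaabbb
- aaaabbb has 4 a's and 3 b's; 4 ≠ 3, so it is not in L

The pumping lemma would require xy²z ∈ L, so this decomposition yields a contradiction.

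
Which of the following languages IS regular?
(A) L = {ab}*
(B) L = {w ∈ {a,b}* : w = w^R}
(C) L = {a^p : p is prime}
(A) {ab}*

(A) L = {ab}* is regular.

This can be recognized by a finite automaton (DFA/NFA).
Regular expressions like {ab}* define regular languages.

The other choices are not regular:
- {a^p : p is prime}: After pumping, the length becomes composite
- {w ∈ {a,b}* : w = w^R}: After pumping, the string is no longer symmetric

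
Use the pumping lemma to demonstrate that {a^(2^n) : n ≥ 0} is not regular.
Assume for contradiction that L is regular, and let p ≥ 1 be the pumping length given by the pumping lemma.
Choose s = a^(2^p). Then s ∈ L and |s| = 2^p ≥ p.
By the pumping lemma, s = xyz for some x, y, z with |xy| ≤ p, |y| ≥ 1, and xy^i z ∈ L for every i ≥ 0.
Here y = a^k for some k with 1 ≤ k ≤ |xy| ≤ p, and p < 2^p.

Take i = 2: |xy²z| = 2^p + k.
Now 2^p < 2^p + k ≤ 2^p + p < 2^p + 2^p = 2^(p+1).
So |xy²z| lies strictly between the consecutive powers of two 2^p and 2^(p+1), hence is not a power of 2, and xy²z ∉ L.

This contradicts the pumping lemma, which requires xy^i z ∈ L for all i ≥ 0.
Hence L = {a^(2^n) : n ≥ 0} is not regular. ∎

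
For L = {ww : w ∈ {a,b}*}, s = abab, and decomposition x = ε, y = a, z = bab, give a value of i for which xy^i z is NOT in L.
i = 0

xy⁰z = ε · ε · bab = bab; bab has odd length 3, so it cannot be written as ww and is not in L.
(Other choices also work, e.g. i = 2, 3; only i = 1 is guaranteed to stay in L since xy¹z = s.)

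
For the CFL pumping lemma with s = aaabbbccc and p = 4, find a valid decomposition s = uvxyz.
u='aa', v='a', x='bb', y='b', z='ccc'

For s = aaabbbccc with pumping length p = 4:

One valid decomposition:
- u = 'aa'
- v = 'a'
- x = 'bb'
- y = 'b'
- z = 'ccc'

Verification:
- uvxyz = 'aa' + 'a' + 'bb' + 'b' + 'ccc' = aaabbbccc ✓
- |vxy| = |'abbb'| = 4 ≤ 4 ✓
- |vy| = |'ab'| = 2 > 0 ✓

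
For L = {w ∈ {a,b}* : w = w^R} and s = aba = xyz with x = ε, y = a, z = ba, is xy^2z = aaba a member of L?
No

xy²z = ε · aa · ba = aaba.
aaba reversed is abaa ≠ aaba, so it is not a palindrome and is not in L.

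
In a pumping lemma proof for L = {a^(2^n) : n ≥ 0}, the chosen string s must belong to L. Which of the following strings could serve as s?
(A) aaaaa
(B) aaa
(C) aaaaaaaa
(C) aaaaaaaa

The pumping lemma is applied to a string s that lies in L, so first check membership of each option:
- (A) aaaaa has length 5, strictly between 2^2 = 4 and 2^3 = 8, so it is not in L ✗
- (B) aaa has length 3, strictly between 2^1 = 2 and 2^2 = 4, so it is not in L ✗
- (C) aaaaaaaa has length 8 = 2^3, so it is in L ✓

Only (C) aaaaaaaa is in L, so it is the only candidate that could play the role of s.
(In a complete proof one picks s in terms of the pumping length p so that |s| ≥ p is guaranteed; a fixed string like aaaaaaaa illustrates the shape of such an s.)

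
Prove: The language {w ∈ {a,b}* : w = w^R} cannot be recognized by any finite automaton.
Assume for contradiction that L is regular, and let p ≥ 1 be the pumping length given by the pumping lemma.
Choose s = a^p b a^p. Then s ∈ L (it reads the same in both directions) and |s| = 2p + 1 ≥ p.
By the pumping lemma, s = xyz for some x, y, z with |xy| ≤ p, |y| ≥ 1, and xy^i z ∈ L for every i ≥ 0.
Since |xy| ≤ p and the first p symbols of s are all a's, y = a^k for some k with 1 ≤ k ≤ p.

Take i = 0: xy⁰z = a^(p − k) b a^p.
Its reversal is a^p b a^(p − k). These differ because the block of a's before the unique b has length p − k in one and p in the other, and p − k ≠ p since k ≥ 1. So xy⁰z is not a palindrome, i.e. xy⁰z ∉ L.

This contradicts the pumping lemma, which requires xy^i z ∈ L for all i ≥ 0.
Hence L = {w ∈ {a,b}* : w = w^R} is not regular. ∎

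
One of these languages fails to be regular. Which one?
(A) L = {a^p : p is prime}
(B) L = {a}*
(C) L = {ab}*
(A) {a^p : p is prime}

(A) L = {a^p : p is prime} is NOT regular.

The pumping lemma can be used to prove this:
After pumping, the length becomes composite

The other languages are regular because they can be recognized by finite automata.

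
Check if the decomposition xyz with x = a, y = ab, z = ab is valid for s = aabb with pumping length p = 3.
Violated: xyz = s

The decomposition x = a, y = ab, z = ab for s = aabb with p = 3
violates the constraint: xyz = s

xyz = 'a' + 'ab' + 'ab' = 'aabab' ≠ 'aabb' = s. The decomposition doesn't reconstruct s.

Pumping lemma constraints:
1. xyz = s (decomposition is valid)
2. |xy| ≤ p
3. |y| > 0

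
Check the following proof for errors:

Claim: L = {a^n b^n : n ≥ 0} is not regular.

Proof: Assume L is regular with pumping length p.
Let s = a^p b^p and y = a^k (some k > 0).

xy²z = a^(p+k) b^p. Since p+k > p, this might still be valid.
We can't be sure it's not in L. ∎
The proof is INCORRECT.

Error: The conclusion is wrong.
xy²z = a^(p+k) b^p is definitely NOT in L because the number of a's (p+k) ≠ number of b's (p).
The proof incorrectly doubts what is actually a valid contradiction.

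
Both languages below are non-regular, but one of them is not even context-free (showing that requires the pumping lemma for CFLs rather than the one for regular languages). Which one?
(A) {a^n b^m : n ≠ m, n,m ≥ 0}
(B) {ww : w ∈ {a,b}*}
(B) {ww : w ∈ {a,b}*}

(B) {ww : w ∈ {a,b}*} requires the CFL pumping lemma.

- {a^n b^m : n ≠ m, n,m ≥ 0} is context-free (but not regular)
  • Can be shown non-regular with the regular pumping lemma
  • After pumping a's, we can make n = m

- {ww : w ∈ {a,b}*} is NOT context-free
  • Requires the CFL pumping lemma to prove
  • Cannot verify equality of two arbitrary substrings

The CFL pumping lemma is "stronger" in that it can prove non-membership
in the larger class of context-free languages.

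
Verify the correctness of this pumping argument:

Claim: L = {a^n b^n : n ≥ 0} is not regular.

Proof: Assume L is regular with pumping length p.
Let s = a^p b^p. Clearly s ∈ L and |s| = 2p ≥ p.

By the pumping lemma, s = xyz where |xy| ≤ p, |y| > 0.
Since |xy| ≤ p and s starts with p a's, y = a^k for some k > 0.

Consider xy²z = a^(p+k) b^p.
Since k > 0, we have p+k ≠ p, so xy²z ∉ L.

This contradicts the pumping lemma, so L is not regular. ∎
The proof is correct.

This proof is valid because:
1. The string s = a^p b^p is correctly in L
2. The decomposition analysis is correct: y must consist only of a's
3. The contradiction is valid: pumping increases a's but not b's
4. The conclusion follows logically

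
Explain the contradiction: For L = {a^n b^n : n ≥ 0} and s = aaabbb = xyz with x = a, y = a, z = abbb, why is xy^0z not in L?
xy⁰z = aabbb ∉ L

Pumping with i = 0 replaces y = a by y⁰ = ε:
- Original: s = xyz = aaabbb; aaabbb = a^3 b^3 has equal counts (3 = 3), so it is in L
- Pumped: xy⁰z = a · ε · abbb = aabbb
- aabbb has 2 a's and 3 b's; 2 ≠ 3, so it is not in L

The pumping lemma would require xy⁰z ∈ L, so this decomposition yields a contradiction.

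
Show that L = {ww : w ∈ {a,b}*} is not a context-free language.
Assume for contradiction that L is context-free, and let p ≥ 1 be the pumping length given by the pumping lemma for CFLs.
Choose s = a^p b^p a^p b^p. Then s ∈ L (take w = a^p b^p) and |s| = 4p ≥ p.
By the CFL pumping lemma, s = uvxyz for some u, v, x, y, z with |vxy| ≤ p, |vy| ≥ 1, and uv^i xy^i z ∈ L for every i ≥ 0.

Write s as four blocks A₁ B₁ A₂ B₂ with A₁ = A₂ = a^p and B₁ = B₂ = b^p. Since |vxy| ≤ p, the window vxy lies inside at most two adjacent blocks. Take i = 0 and let t = uxz, so |t| = 4p − |vy| with 1 ≤ |vy| ≤ p. If |t| is odd, t ∉ L immediately, so assume |vy| is even (hence |vy| ≥ 2) and |t|/2 = 2p − |vy|/2, which satisfies p ≤ |t|/2 ≤ 2p − 1.

Case 1 (vxy inside A₁B₁): t = a^(p−j) b^(p−l) a^p b^p with j + l = |vy|. The second half of t has length < 2p, so it is a suffix of the trailing a^p b^p and ends in b; the first half is a^(p−j) b^(p−l) a^((j+l)/2), which ends in a because (j+l)/2 ≥ 1. The halves differ, so t ∉ L.

Case 2 (vxy inside B₁A₂, straddling the middle): t = a^p b^(p−j) a^(p−l) b^p with j + l = |vy|. If t = ww, then w is a prefix of t of length ≥ p, so w begins with a^p; and w is a suffix of t of length ≥ p, so w ends with b^p. That forces |w| ≥ 2p, contradicting |w| = |t|/2 ≤ 2p − 1. So t ∉ L.

Case 3 (vxy inside A₂B₂): t = a^p b^p a^(p−j) b^(p−l) with j + l = |vy|. The first half of t is a prefix of a^p b^p, so it begins with a; the second half is b^((j+l)/2) a^(p−j) b^(p−l), which begins with b. The halves differ, so t ∉ L.

In every case uv⁰xy⁰z = uxz ∉ L.

This contradicts the CFL pumping lemma, which requires uv^i xy^i z ∈ L for all i ≥ 0.
Hence L = {ww : w ∈ {a,b}*} is not context-free. ∎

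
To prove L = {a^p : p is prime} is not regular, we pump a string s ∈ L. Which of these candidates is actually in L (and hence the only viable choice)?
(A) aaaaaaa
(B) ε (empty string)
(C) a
(A) aaaaaaa

The pumping lemma is applied to a string s that lies in L, so first check membership of each option:
- (A) aaaaaaa has length 7, which is prime, so it is in L ✓
- (B) ε has length 0, which is not prime, so it is not in L ✗
- (C) a has length 1, which is not prime, so it is not in L ✗

Only (A) aaaaaaa is in L, so it is the only candidate that could play the role of s.
(In a complete proof one picks s in terms of the pumping length p so that |s| ≥ p is guaranteed; a fixed string like aaaaaaa illustrates the shape of such an s.)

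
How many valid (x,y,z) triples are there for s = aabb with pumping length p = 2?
3

For s = 'aabb' with pumping length p = 2:

Constraints: |xy| ≤ 2, |y| > 0

Valid decompositions (|xy| ≤ p, |y| ≥ 1):
  • x='', y='a', z='abb'
  • x='a', y='a', z='bb'
  • x='', y='aa', z='bb'

Total count: 3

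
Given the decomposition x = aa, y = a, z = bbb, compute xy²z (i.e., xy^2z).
aaaabbb

Given x = 'aa', y = 'a', z = 'bbb' and i = 2:

xy^2z = x + y·y·...·y (2 times) + z
       = 'aa' + 'a'^2 + 'bbb'
       = 'aa' + 'aa' + 'bbb'
       = 'aaaabbb'

The pumped string is 'aaaabbb' with length 7.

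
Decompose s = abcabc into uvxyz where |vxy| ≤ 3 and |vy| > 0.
u='ab', v='c', x='a', y='b', z='c'

For s = abcabc with pumping length p = 3:

One valid decomposition:
- u = 'ab'
- v = 'c'
- x = 'a'
- y = 'b'
- z = 'c'

Verification:
- uvxyz = 'ab' + 'c' + 'a' + 'b' + 'c' = abcabc ✓
- |vxy| = |'cab'| = 3 ≤ 3 ✓
- |vy| = |'cb'| = 2 > 0 ✓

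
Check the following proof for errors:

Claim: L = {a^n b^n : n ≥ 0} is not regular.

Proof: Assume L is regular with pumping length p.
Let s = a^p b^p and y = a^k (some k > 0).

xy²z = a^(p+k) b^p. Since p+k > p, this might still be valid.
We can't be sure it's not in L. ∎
The proof is INCORRECT.

Error: The conclusion is wrong.
xy²z = a^(p+k) b^p is definitely NOT in L because the number of a's (p+k) ≠ number of b's (p).
The proof incorrectly doubts what is actually a valid contradiction.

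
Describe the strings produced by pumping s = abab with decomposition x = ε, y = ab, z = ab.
{xy^i z : i ≥ 0} = {(ab)^(i+1) : i ≥ 0} = {ab, abab, ababab, ...}

With x = ε, y = ab, z = ab: Pumping 'ab' gives strings of alternating a's and b's.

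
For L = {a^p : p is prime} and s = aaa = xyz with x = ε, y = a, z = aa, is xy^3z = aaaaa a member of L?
Yes

xy³z = ε · aaa · aa = aaaaa.
aaaaa has length 5, which is prime, so it is in L.
(A single pumped string landing in L is not a contradiction by itself; a non-regularity proof needs some i for which xy^i z ∉ L, for every admissible decomposition.)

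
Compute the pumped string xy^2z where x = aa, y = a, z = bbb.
aaaabbb

Given x = 'aa', y = 'a', z = 'bbb' and i = 2:

xy^2z = x + y·y·...·y (2 times) + z
       = 'aa' + 'a'^2 + 'bbb'
       = 'aa' + 'aa' + 'bbb'
       = 'aaaabbb'

The pumped string is 'aaaabbb' with length 7.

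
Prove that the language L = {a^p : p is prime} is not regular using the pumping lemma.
Assume for contradiction that L is regular, and let p ≥ 1 be the pumping length given by the pumping lemma.
Choose a prime q with q ≥ p (one exists because there are infinitely many primes) and let s = a^q. Then s ∈ L and |s| = q ≥ p.
By the pumping lemma, s = xyz for some x, y, z with |xy| ≤ p, |y| ≥ 1, and xy^i z ∈ L for every i ≥ 0.
Here y = a^k for some k with 1 ≤ k ≤ p, and xy^i z = a^(q + (i − 1)k) for every i ≥ 0.

Take i = q + 1: |xy^(q+1) z| = q + qk = q(k + 1).
Both factors satisfy q ≥ 2 and k + 1 ≥ 2, so q(k + 1) is composite, and xy^(q+1) z ∉ L.

This contradicts the pumping lemma, which requires xy^i z ∈ L for all i ≥ 0.
Hence L = {a^p : p is prime} is not regular. ∎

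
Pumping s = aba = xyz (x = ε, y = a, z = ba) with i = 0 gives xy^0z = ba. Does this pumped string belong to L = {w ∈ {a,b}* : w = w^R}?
No

xy⁰z = ε · ε · ba = ba.
ba reversed is ab ≠ ba, so it is not a palindrome and is not in L.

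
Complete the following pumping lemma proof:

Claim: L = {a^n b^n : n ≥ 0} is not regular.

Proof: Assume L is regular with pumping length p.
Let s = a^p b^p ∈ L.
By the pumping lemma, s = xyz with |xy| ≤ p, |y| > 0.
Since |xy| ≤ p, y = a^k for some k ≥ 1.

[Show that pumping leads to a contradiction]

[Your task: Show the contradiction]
Consider xy²z = a^(p+k) b^p.

Since k ≥ 1, we have p + k > p.
So xy²z has more a's than b's: (p+k) a's vs p b's.
This means xy²z ∉ L because a^n b^n requires equal counts.

This contradicts the pumping lemma which states xy²z ∈ L.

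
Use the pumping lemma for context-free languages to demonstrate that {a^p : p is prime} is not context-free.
Assume for contradiction that L is context-free, and let p ≥ 1 be the pumping length given by the pumping lemma for CFLs.
Choose a prime q with q ≥ p and let s = a^q. Then s ∈ L and |s| = q ≥ p.
By the CFL pumping lemma, s = uvxyz for some u, v, x, y, z with |vxy| ≤ p, |vy| ≥ 1, and uv^i xy^i z ∈ L for every i ≥ 0.
All symbols are a's, so only lengths matter: let k = |vy|, with 1 ≤ k ≤ p. Then |uv^i xy^i z| = q + (i − 1)k.

Take i = q + 1: the length is q + qk = q(k + 1).
Both factors satisfy q ≥ 2 and k + 1 ≥ 2, so q(k + 1) is composite and uv^(q+1) xy^(q+1) z ∉ L.

This contradicts the CFL pumping lemma, which requires uv^i xy^i z ∈ L for all i ≥ 0.
Hence L = {a^p : p is prime} is not context-free. ∎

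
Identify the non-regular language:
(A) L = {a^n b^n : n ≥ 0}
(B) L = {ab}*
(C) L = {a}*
(A) {a^n b^n : n ≥ 0}

(A) L = {a^n b^n : n ≥ 0} is NOT regular.

The pumping lemma can be used to prove this:
After pumping, the number of a's and b's become unequal

The other languages are regular because they can be recognized by finite automata.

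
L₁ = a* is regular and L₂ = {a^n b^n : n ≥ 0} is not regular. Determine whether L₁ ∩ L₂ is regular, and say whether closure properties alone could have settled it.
Yes — L₁ ∩ L₂ is regular.

A string of a* contains no b's, and the only string of {a^n b^n} with no b's is ε (n = 0). So L₁ ∩ L₂ = {ε}, a finite language, which is regular.

Note that the bare facts "L₁ regular, L₂ non-regular" do not settle the question by themselves: the closure of regular languages under ∪, ∩, complement and difference applies only when BOTH operands are regular. With a non-regular operand the result can come out regular or non-regular depending on the specific languages, so one has to work out L₁ ∩ L₂ for this particular pair, as above.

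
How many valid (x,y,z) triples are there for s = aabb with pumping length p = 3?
6

For s = 'aabb' with pumping length p = 3:

Constraints: |xy| ≤ 3, |y| > 0

Valid decompositions (|xy| ≤ p, |y| ≥ 1):
  • x='', y='a', z='abb'
  • x='a', y='a', z='bb'
  • x='', y='aa', z='bb'
  • x='aa', y='b', z='b'
  • x='a', y='ab', z='b'
  • x='', y='aab', z='b'

Total count: 6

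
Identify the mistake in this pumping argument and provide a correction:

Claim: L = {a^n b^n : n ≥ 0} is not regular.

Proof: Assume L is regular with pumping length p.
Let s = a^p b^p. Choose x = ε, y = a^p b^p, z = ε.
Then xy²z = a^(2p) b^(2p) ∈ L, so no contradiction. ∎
Error: The decomposition violates |xy| ≤ p. With y = a^p b^p, |xy| = |y| = 2p > p. (The proof also miscomputes xy²z, which would be a^p b^p a^p b^p rather than a^(2p) b^(2p), and it wrongly treats one harmless decomposition as settling the matter — the prover does not get to choose the decomposition.)

Correction: The pumping lemma requires |xy| ≤ p, and the argument must handle every decomposition satisfying |xy| ≤ p, |y| ≥ 1. Since s starts with p a's, any such y consists only of a's, say y = a^k with k ≥ 1. Then xy²z = a^(p+k) b^p has unequal numbers of a's and b's, so xy²z ∉ L — the required contradiction.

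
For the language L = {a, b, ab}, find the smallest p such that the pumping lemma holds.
p = 3

For a finite language L, the pumping lemma holds vacuously if p > max|s| for s ∈ L.

The longest string in L = {a, b, ab} has length 2.
If p = 3, then no string s ∈ L has |s| ≥ p, so the condition is vacuously true.

The minimum pumping length is p = 3.

Why no smaller p works: for any p ≤ 2, the longest string s ∈ L has |s| = 2 ≥ p, so it would
have to be pumpable; but pumping up (i = 2, 3, ...) produces ever longer strings, which cannot all lie in the
finite language L. So the pumping property fails for every p ≤ 2.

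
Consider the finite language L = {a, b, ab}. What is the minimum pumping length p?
p = 3

For a finite language L, the pumping lemma holds vacuously if p > max|s| for s ∈ L.

The longest string in L = {a, b, ab} has length 2.
If p = 3, then no string s ∈ L has |s| ≥ p, so the condition is vacuously true.

The minimum pumping length is p = 3.

Why no smaller p works: for any p ≤ 2, the longest string s ∈ L has |s| = 2 ≥ p, so it would
have to be pumpable; but pumping up (i = 2, 3, ...) produces ever longer strings, which cannot all lie in the
finite language L. So the pumping property fails for every p ≤ 2.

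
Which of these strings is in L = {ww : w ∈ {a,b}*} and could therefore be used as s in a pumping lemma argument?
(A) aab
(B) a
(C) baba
(C) baba

The pumping lemma is applied to a string s that lies in L, so first check membership of each option:
- (A) aab has odd length 3, so it cannot be written as ww and is not in L ✗
- (B) a has odd length 1, so it cannot be written as ww and is not in L ✗
- (C) baba splits into halves ba · ba, which are equal, so it is in L (w = ba) ✓

Only (C) baba is in L, so it is the only candidate that could play the role of s.
(In a complete proof one picks s in terms of the pumping length p so that |s| ≥ p is guaranteed; a fixed string like baba illustrates the shape of such an s.)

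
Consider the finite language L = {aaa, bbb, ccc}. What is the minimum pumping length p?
p = 4

For a finite language L, the pumping lemma holds vacuously if p > max|s| for s ∈ L.

The longest string in L = {aaa, bbb, ccc} has length 3.
If p = 4, then no string s ∈ L has |s| ≥ p, so the condition is vacuously true.

The minimum pumping length is p = 4.

Why no smaller p works: for any p ≤ 3, the longest string s ∈ L has |s| = 3 ≥ p, so it would
have to be pumpable; but pumping up (i = 2, 3, ...) produces ever longer strings, which cannot all lie in the
finite language L. So the pumping property fails for every p ≤ 3.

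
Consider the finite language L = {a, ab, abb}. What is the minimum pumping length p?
p = 4

For a finite language L, the pumping lemma holds vacuously if p > max|s| for s ∈ L.

The longest string in L = {a, ab, abb} has length 3.
If p = 4, then no string s ∈ L has |s| ≥ p, so the condition is vacuously true.

The minimum pumping length is p = 4.

Why no smaller p works: for any p ≤ 3, the longest string s ∈ L has |s| = 3 ≥ p, so it would
have to be pumpable; but pumping up (i = 2, 3, ...) produces ever longer strings, which cannot all lie in the
finite language L. So the pumping property fails for every p ≤ 3.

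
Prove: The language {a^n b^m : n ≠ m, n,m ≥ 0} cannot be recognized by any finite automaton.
Assume for contradiction that L is regular, and let p ≥ 1 be the pumping length given by the pumping lemma.
Choose s = a^p b^(p + p!). Then s ∈ L because p ≠ p + p! (as p! ≥ 1), and |s| ≥ p.
By the pumping lemma, s = xyz for some x, y, z with |xy| ≤ p, |y| ≥ 1, and xy^i z ∈ L for every i ≥ 0.
Since |xy| ≤ p and the first p symbols of s are all a's, y = a^k for some k with 1 ≤ k ≤ p.
For every i ≥ 0, xy^i z = a^(p + (i − 1)k) b^(p + p!).

Because 1 ≤ k ≤ p, k divides p!. Let t = p!/k (a positive integer) and take i = t + 1.
Then the number of a's is p + tk = p + p!, which equals the number of b's.
So xy^(t+1) z = a^(p + p!) b^(p + p!) has equally many a's and b's and is NOT in L.

This contradicts the pumping lemma, which requires xy^i z ∈ L for all i ≥ 0.
Hence L = {a^n b^m : n ≠ m, n,m ≥ 0} is not regular. ∎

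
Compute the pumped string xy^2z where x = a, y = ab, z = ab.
aababab

Given x = 'a', y = 'ab', z = 'ab' and i = 2:

xy^2z = x + y·y·...·y (2 times) + z
       = 'a' + 'ab'^2 + 'ab'
       = 'a' + 'abab' + 'ab'
       = 'aababab'

The pumped string is 'aababab' with length 7.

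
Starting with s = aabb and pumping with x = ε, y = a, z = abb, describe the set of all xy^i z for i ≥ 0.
{xy^i z : i ≥ 0} = {a^(i+1) b^2 : i ≥ 0} = {abb, aabb, aaabb, ...}

With x = ε, y = a, z = abb: Starting with aabb and pumping the first 'a' (z = abb keeps the second 'a'), we get strings with i+1 a's followed by 2 b's for i = 0, 1, 2, ...; note bb is not produced because z always contributes one a.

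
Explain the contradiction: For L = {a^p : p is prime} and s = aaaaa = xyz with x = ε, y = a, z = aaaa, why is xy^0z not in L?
xy⁰z = aaaa ∉ L

Pumping with i = 0 replaces y = a by y⁰ = ε:
- Original: s = xyz = aaaaa; aaaaa has length 5, which is prime, so it is in L
- Pumped: xy⁰z = ε · ε · aaaa = aaaa
- aaaa has length 4 = 2 × 2, which is not prime, so it is not in L

The pumping lemma would require xy⁰z ∈ L, so this decomposition yields a contradiction.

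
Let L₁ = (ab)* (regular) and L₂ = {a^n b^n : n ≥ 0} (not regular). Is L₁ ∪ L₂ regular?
No — L₁ ∪ L₂ is not regular.

Let U = (ab)* ∪ {a^n b^n}. If U were regular, then U ∩ aa*bb* would be regular (closure under intersection with a regular language). But (ab)* ∩ aa*bb* = {ab} and {a^n b^n} ∩ aa*bb* = {a^n b^n : n ≥ 1}, so U ∩ aa*bb* = {a^n b^n : n ≥ 1}, which is not regular. Hence U is not regular.

Note that the bare facts "L₁ regular, L₂ non-regular" do not settle the question by themselves: the closure of regular languages under ∪, ∩, complement and difference applies only when BOTH operands are regular. With a non-regular operand the result can come out regular or non-regular depending on the specific languages, so one has to work out L₁ ∪ L₂ for this particular pair, as above.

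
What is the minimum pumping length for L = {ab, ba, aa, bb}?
p = 3

For a finite language L, the pumping lemma holds vacuously if p > max|s| for s ∈ L.

The longest string in L = {ab, ba, aa, bb} has length 2.
If p = 3, then no string s ∈ L has |s| ≥ p, so the condition is vacuously true.

The minimum pumping length is p = 3.

Why no smaller p works: for any p ≤ 2, the longest string s ∈ L has |s| = 2 ≥ p, so it would
have to be pumpable; but pumping up (i = 2, 3, ...) produces ever longer strings, which cannot all lie in the
finite language L. So the pumping property fails for every p ≤ 2.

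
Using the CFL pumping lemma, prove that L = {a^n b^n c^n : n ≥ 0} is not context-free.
Assume for contradiction that L is context-free, and let p ≥ 1 be the pumping length given by the pumping lemma for CFLs.
Choose s = a^p b^p c^p. Then s ∈ L and |s| = 3p ≥ p.
By the CFL pumping lemma, s = uvxyz for some u, v, x, y, z with |vxy| ≤ p, |vy| ≥ 1, and uv^i xy^i z ∈ L for every i ≥ 0.

Because |vxy| ≤ p, the window vxy cannot contain both an a and a c: any substring of s containing both must include the entire block b^p plus at least one a and one c, so it has length ≥ p + 2 > p.
Hence at least one of the letters a, c does not occur in vy at all.

Take i = 0: the string uxz is obtained from s by deleting |vy| ≥ 1 symbols, so |uxz| = 3p − |vy| < 3p.
But the letter (a or c) that does not occur in vy still occurs exactly p times in uxz. Every string of L with exactly p copies of some letter is a^p b^p c^p, of length 3p. Since |uxz| < 3p, uxz ∉ L.

This contradicts the CFL pumping lemma, which requires uv^i xy^i z ∈ L for all i ≥ 0.
Hence L = {a^n b^n c^n : n ≥ 0} is not context-free. ∎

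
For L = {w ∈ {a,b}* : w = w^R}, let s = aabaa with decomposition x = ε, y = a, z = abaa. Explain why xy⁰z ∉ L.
xy⁰z = abaa ∉ L

Pumping with i = 0 replaces y = a by y⁰ = ε:
- Original: s = xyz = aabaa; aabaa reversed is aabaa, the same string, so it is a palindrome and is in L
- Pumped: xy⁰z = ε · ε · abaa = abaa
- abaa reversed is aaba ≠ abaa, so it is not a palindrome and is not in L

The pumping lemma would require xy⁰z ∈ L, so this decomposition yields a contradiction.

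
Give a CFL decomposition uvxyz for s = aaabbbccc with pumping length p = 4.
u='aa', v='a', x='bb', y='b', z='ccc'

For s = aaabbbccc with pumping length p = 4:

One valid decomposition:
- u = 'aa'
- v = 'a'
- x = 'bb'
- y = 'b'
- z = 'ccc'

Verification:
- uvxyz = 'aa' + 'a' + 'bb' + 'b' + 'ccc' = aaabbbccc ✓
- |vxy| = |'abbb'| = 4 ≤ 4 ✓
- |vy| = |'ab'| = 2 > 0 ✓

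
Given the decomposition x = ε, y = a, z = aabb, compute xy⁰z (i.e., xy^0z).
aabb

Given x = '', y = 'a', z = 'aabb' and i = 0:

xy^0z = x + y·y·...·y (0 times) + z
       = '' + 'a'^0 + 'aabb'
       = '' + '' + 'aabb'
       = 'aabb'

The pumped string is 'aabb' with length 4.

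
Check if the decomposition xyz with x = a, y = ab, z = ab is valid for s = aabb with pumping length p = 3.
Violated: xyz = s

The decomposition x = a, y = ab, z = ab for s = aabb with p = 3
violates the constraint: xyz = s

xyz = 'a' + 'ab' + 'ab' = 'aabab' ≠ 'aabb' = s. The decomposition doesn't reconstruct s.

Pumping lemma constraints:
1. xyz = s (decomposition is valid)
2. |xy| ≤ p
3. |y| > 0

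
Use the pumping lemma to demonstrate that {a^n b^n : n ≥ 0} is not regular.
Assume for contradiction that L is regular, and let p ≥ 1 be the pumping length given by the pumping lemma.
Choose s = a^p b^p. Then s ∈ L and |s| = 2p ≥ p.
By the pumping lemma, s = xyz for some x, y, z with |xy| ≤ p, |y| ≥ 1, and xy^i z ∈ L for every i ≥ 0.
Since |xy| ≤ p and the first p symbols of s are all a's, we must have y = a^k for some k with 1 ≤ k ≤ p.

Take i = 2: xy²z = a^(p + k) b^p.
This string has p + k a's but p b's, and p + k > p because k ≥ 1. So xy²z ∉ L.

This contradicts the pumping lemma, which requires xy^i z ∈ L for all i ≥ 0.
Hence L = {a^n b^n : n ≥ 0} is not regular. ∎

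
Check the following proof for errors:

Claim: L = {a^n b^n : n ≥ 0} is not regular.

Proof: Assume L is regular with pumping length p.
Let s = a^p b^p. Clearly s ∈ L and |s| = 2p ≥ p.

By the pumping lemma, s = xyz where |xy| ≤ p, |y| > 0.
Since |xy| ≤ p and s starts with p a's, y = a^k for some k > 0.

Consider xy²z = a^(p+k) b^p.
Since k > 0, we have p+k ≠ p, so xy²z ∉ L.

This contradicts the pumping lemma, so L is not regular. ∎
The proof is correct.

This proof is valid because:
1. The string s = a^p b^p is correctly in L
2. The decomposition analysis is correct: y must consist only of a's
3. The contradiction is valid: pumping increases a's but not b's
4. The conclusion follows logically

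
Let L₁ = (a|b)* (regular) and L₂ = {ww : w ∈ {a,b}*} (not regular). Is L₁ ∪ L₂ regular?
Yes — L₁ ∪ L₂ is regular.

{ww} ⊆ (a|b)*, so L₁ ∪ L₂ = (a|b)*, which is regular.

Note that the bare facts "L₁ regular, L₂ non-regular" do not settle the question by themselves: the closure of regular languages under ∪, ∩, complement and difference applies only when BOTH operands are regular. With a non-regular operand the result can come out regular or non-regular depending on the specific languages, so one has to work out L₁ ∪ L₂ for this particular pair, as above.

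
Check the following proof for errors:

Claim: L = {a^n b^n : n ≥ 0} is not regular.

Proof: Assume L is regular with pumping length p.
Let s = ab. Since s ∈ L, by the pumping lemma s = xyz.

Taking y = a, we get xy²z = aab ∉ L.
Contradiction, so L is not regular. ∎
The proof is INCORRECT.

Error: The string s = ab may be shorter than p.
The pumping lemma only applies to strings with |s| ≥ p, and p is not under our control.
We must choose s in terms of p, e.g. s = a^p b^p, to ensure |s| ≥ p.
(The proof also fixes one particular y; a valid argument must handle every decomposition with |xy| ≤ p and |y| ≥ 1 — for s = a^p b^p this forces y = a^k, and then xy²z = a^(p+k) b^p ∉ L.)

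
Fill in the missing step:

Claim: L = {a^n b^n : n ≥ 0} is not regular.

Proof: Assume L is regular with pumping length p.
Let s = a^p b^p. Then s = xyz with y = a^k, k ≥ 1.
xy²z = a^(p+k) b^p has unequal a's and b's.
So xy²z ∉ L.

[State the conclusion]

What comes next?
This contradicts the pumping lemma for regular languages,
which guarantees xy^i z ∈ L for all i ≥ 0.

Since our assumption that L is regular leads to a contradiction,
we conclude that L = {a^n b^n : n ≥ 0} is NOT regular. ∎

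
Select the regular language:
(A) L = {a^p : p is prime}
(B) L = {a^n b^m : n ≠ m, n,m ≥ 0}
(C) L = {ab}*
(C) {ab}*

(C) L = {ab}* is regular.

This can be recognized by a finite automaton (DFA/NFA).
Regular expressions like {ab}* define regular languages.

The other choices are not regular:
- {a^n b^m : n ≠ m, n,m ≥ 0}: After pumping a's, we can make n = m
- {a^p : p is prime}: After pumping, the length becomes composite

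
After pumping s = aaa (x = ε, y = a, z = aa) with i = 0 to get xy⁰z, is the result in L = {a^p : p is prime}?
Yes

xy⁰z = ε · ε · aa = aa.
aa has length 2, which is prime, so it is in L.
(A single pumped string landing in L is not a contradiction by itself; a non-regularity proof needs some i for which xy^i z ∉ L, for every admissible decomposition.)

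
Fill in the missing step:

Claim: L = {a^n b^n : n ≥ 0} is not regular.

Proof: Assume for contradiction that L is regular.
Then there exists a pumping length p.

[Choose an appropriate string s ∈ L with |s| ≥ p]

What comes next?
s = a^p b^p

This string is in L (has equal a's and b's) and has length 2p ≥ p.
Any decomposition xyz with |xy| ≤ p means y consists only of a's,
so pumping will unbalance the counts.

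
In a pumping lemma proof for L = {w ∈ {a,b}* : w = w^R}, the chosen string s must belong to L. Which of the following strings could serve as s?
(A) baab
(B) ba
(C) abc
(A) baab

The pumping lemma is applied to a string s that lies in L, so first check membership of each option:
- (A) baab reversed is baab, the same string, so it is a palindrome and is in L ✓
- (B) ba reversed is ab ≠ ba, so it is not a palindrome and is not in L ✗
- (C) abc reversed is cba ≠ abc, so it is not a palindrome and is not in L ✗

Only (A) baab is in L, so it is the only candidate that could play the role of s.
(In a complete proof one picks s in terms of the pumping length p so that |s| ≥ p is guaranteed; a fixed string like baab illustrates the shape of such an s.)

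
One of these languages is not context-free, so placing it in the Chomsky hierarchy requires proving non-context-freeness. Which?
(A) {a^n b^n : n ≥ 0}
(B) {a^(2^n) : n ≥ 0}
(B) {a^(2^n) : n ≥ 0}

(B) {a^(2^n) : n ≥ 0} requires the CFL pumping lemma.

- {a^n b^n : n ≥ 0} is context-free (but not regular)
  • Can be shown non-regular with the regular pumping lemma
  • After pumping, the number of a's and b's become unequal

- {a^(2^n) : n ≥ 0} is NOT context-free
  • Requires the CFL pumping lemma to prove
  • Gaps between powers of 2 grow exponentially

The CFL pumping lemma is "stronger" in that it can prove non-membership
in the larger class of context-free languages.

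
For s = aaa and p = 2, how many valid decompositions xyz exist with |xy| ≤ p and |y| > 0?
3

For s = 'aaa' with pumping length p = 2:

Constraints: |xy| ≤ 2, |y| > 0

Valid decompositions (|xy| ≤ p, |y| ≥ 1):
  • x='', y='a', z='aa'
  • x='a', y='a', z='a'
  • x='', y='aa', z='a'

Total count: 3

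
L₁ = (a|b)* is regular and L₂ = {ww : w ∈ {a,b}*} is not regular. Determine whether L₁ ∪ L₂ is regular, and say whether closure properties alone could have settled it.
Yes — L₁ ∪ L₂ is regular.

{ww} ⊆ (a|b)*, so L₁ ∪ L₂ = (a|b)*, which is regular.

Note that the bare facts "L₁ regular, L₂ non-regular" do not settle the question by themselves: the closure of regular languages under ∪, ∩, complement and difference applies only when BOTH operands are regular. With a non-regular operand the result can come out regular or non-regular depending on the specific languages, so one has to work out L₁ ∪ L₂ for this particular pair, as above.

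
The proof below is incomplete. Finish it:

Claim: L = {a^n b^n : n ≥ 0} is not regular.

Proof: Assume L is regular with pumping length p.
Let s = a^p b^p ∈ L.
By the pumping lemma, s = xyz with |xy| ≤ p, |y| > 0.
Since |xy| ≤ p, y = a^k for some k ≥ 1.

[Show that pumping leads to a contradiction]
Consider xy²z = a^(p+k) b^p.

Since k ≥ 1, we have p + k > p.
So xy²z has more a's than b's: (p+k) a's vs p b's.
This means xy²z ∉ L because a^n b^n requires equal counts.

This contradicts the pumping lemma which states xy²z ∈ L.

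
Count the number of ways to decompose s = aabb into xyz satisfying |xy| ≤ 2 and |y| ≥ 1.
3

For s = 'aabb' with pumping length p = 2:

Constraints: |xy| ≤ 2, |y| > 0

Valid decompositions (|xy| ≤ p, |y| ≥ 1):
  • x='', y='a', z='abb'
  • x='a', y='a', z='bb'
  • x='', y='aa', z='bb'

Total count: 3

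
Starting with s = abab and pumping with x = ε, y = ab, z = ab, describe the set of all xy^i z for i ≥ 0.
{xy^i z : i ≥ 0} = {(ab)^(i+1) : i ≥ 0} = {ab, abab, ababab, ...}

With x = ε, y = ab, z = ab: Pumping 'ab' gives strings of alternating a's and b's.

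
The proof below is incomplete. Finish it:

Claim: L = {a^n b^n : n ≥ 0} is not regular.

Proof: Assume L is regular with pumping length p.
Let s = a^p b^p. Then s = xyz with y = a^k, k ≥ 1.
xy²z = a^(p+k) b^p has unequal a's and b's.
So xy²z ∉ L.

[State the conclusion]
This contradicts the pumping lemma for regular languages,
which guarantees xy^i z ∈ L for all i ≥ 0.

Since our assumption that L is regular leads to a contradiction,
we conclude that L = {a^n b^n : n ≥ 0} is NOT regular. ∎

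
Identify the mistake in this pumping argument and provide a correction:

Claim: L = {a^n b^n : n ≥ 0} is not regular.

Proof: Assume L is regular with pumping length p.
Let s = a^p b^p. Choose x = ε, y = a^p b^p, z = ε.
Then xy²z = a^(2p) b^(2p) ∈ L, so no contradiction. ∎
Error: The decomposition violates |xy| ≤ p. With y = a^p b^p, |xy| = |y| = 2p > p. (The proof also miscomputes xy²z, which would be a^p b^p a^p b^p rather than a^(2p) b^(2p), and it wrongly treats one harmless decomposition as settling the matter — the prover does not get to choose the decomposition.)

Correction: The pumping lemma requires |xy| ≤ p, and the argument must handle every decomposition satisfying |xy| ≤ p, |y| ≥ 1. Since s starts with p a's, any such y consists only of a's, say y = a^k with k ≥ 1. Then xy²z = a^(p+k) b^p has unequal numbers of a's and b's, so xy²z ∉ L — the required contradiction.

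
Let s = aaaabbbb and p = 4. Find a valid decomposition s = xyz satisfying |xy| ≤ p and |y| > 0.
x = '', y = 'aa', z = 'aabbbb'

For s = aaaabbbb and p = 4, one valid decomposition is:
- x = '' (length 0)
- y = 'aa' (length 2)
- z = 'aabbbb' (length 6)

Verification:
- xyz = '' + 'aa' + 'aabbbb' = aaaabbbb ✓
- |xy| = 2 ≤ 4 ✓
- |y| = 2 > 0 ✓

All pumping lemma constraints are satisfied.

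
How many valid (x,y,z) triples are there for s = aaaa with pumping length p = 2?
3

For s = 'aaaa' with pumping length p = 2:

Constraints: |xy| ≤ 2, |y| > 0

Valid decompositions (|xy| ≤ p, |y| ≥ 1):
  • x='', y='a', z='aaa'
  • x='a', y='a', z='aa'
  • x='', y='aa', z='aa'

Total count: 3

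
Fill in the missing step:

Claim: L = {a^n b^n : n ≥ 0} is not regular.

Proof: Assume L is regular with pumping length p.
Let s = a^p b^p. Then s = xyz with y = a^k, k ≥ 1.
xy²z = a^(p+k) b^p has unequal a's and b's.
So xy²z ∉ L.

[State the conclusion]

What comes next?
This contradicts the pumping lemma for regular languages,
which guarantees xy^i z ∈ L for all i ≥ 0.

Since our assumption that L is regular leads to a contradiction,
we conclude that L = {a^n b^n : n ≥ 0} is NOT regular. ∎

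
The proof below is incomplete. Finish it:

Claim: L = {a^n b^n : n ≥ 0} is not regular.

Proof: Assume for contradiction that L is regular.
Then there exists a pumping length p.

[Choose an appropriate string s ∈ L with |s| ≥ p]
s = a^p b^p

This string is in L (has equal a's and b's) and has length 2p ≥ p.
Any decomposition xyz with |xy| ≤ p means y consists only of a's,
so pumping will unbalance the counts.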